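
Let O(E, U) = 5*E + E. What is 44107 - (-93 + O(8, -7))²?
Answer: 42082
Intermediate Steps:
O(E, U) = 6*E
44107 - (-93 + O(8, -7))² = 44107 - (-93 + 6*8)² = 44107 - (-93 + 48)² = 44107 - 1*(-45)² = 44107 - 1*2025 = 44107 - 2025 = 42082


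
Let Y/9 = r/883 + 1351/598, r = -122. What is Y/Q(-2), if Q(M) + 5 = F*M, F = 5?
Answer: -3359931/2640170 ≈ -1.2726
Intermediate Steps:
Q(M) = -5 + 5*M
Y = 10079793/528034 (Y = 9*(-122/883 + 1351/598) = 9*(1119977/528034) = 10079793/528034 ≈ 19.089)
Y/Q(-2) = 10079793/(528034*(-5 + 5*(-2))) = 10079793/(528034*(-5 - 10)) = (10079793/528034)/(-15) = (10079793/528034)*(-1/15) = -3359931/2640170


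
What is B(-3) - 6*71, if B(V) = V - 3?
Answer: -432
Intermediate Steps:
B(V) = -3 + V
B(-3) - 6*71 = (-3 - 3) - 6*71 = -6 - 426 = -432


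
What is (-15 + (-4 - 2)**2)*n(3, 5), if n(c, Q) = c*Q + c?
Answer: 378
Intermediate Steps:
n(c, Q) = c + Q*c (n(c, Q) = Q*c + c = c + Q*c)
(-15 + (-4 - 2)**2)*n(3, 5) = (-15 + (-4 - 2)**2)*(3*(1 + 5)) = (-15 + (-6)**2)*(3*6) = (-15 + 36)*18 = 21*18 = 378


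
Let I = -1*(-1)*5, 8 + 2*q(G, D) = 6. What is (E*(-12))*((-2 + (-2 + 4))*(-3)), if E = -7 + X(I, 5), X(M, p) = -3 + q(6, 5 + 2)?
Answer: 0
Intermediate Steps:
q(G, D) = -1 (q(G, D) = -4 + (½)*6 = -4 + 3 = -1)
I = 5 (I = 1*5 = 5)
X(M, p) = -4 (X(M, p) = -3 - 1 = -4)
E = -11 (E = -7 - 4 = -11)
(E*(-12))*((-2 + (-2 + 4))*(-3)) = (-11*(-12))*((-2 + (-2 + 4))*(-3)) = 132*((-2 + 2)*(-3)) = 132*(0*(-3)) = 132*0 = 0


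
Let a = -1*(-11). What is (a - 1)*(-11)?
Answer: -110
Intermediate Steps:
a = 11
(a - 1)*(-11) = (11 - 1)*(-11) = 10*(-11) = -110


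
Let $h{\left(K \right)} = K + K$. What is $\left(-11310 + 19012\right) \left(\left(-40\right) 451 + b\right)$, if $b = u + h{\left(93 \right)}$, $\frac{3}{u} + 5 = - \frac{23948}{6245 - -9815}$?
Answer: $- \frac{1791958846043}{13031} \approx -1.3752 \cdot 10^{8}$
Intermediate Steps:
$u = - \frac{12045}{26062}$ ($u = \frac{3}{-5 - \frac{23948}{6245 - -9815}} = \frac{3}{-5 - \frac{23948}{6245 + 9815}} = \frac{3}{-5 - \frac{23948}{16060}} = \frac{3}{-5 - \frac{5987}{4015}} = \frac{3}{- \frac{26062}{4015}} = 3 \left(- \frac{4015}{26062}\right) = - \frac{12045}{26062} \approx -0.46217$)
$h{\left(K \right)} = 2 K$
$b = \frac{4835487}{26062}$ ($b = - \frac{12045}{26062} + 2 \cdot 93 = - \frac{12045}{26062} + 186 = \frac{4835487}{26062} \approx 185.54$)
$\left(-11310 + 19012\right) \left(\left(-40\right) 451 + b\right) = \left(-11310 + 19012\right) \left(\left(-40\right) 451 + \frac{4835487}{26062}\right) = 7702 \left(-18040 + \frac{4835487}{26062}\right) = 7702 \left(- \frac{465322993}{26062}\right) = - \frac{1791958846043}{13031}$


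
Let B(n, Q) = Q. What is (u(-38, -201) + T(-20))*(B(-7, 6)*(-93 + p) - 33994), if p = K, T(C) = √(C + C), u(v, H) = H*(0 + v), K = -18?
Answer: -264733080 - 69320*I*√10 ≈ -2.6473e+8 - 2.1921e+5*I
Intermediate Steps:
u(v, H) = H*v
T(C) = √2*√C (T(C) = √(2*C) = √2*√C)
p = -18
(u(-38, -201) + T(-20))*(B(-7, 6)*(-93 + p) - 33994) = (-201*(-38) + √2*√(-20))*(6*(-93 - 18) - 33994) = (7638 + √2*(2*I*√5))*(6*(-111) - 33994) = (7638 + 2*I*√10)*(-666 - 33994) = (7638 + 2*I*√10)*(-34660) = -264733080 - 69320*I*√10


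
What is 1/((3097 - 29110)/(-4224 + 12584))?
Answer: -8360/26013 ≈ -0.32138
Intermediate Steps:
1/((3097 - 29110)/(-4224 + 12584)) = 1/(-26013/8360) = -8360/26013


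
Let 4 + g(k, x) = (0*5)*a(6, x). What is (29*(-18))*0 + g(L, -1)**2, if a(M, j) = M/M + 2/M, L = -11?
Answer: 16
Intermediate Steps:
a(M, j) = 1 + 2/M
g(k, x) = -4 (g(k, x) = -4 + (0*5)*((2 + 6)/6) = -4 + 0*((1/6)*8) = -4 + 0*(4/3) = -4 + 0 = -4)
(29*(-18))*0 + g(L, -1)**2 = (29*(-18))*0 + (-4)**2 = -522*0 + 16 = 0 + 16 = 16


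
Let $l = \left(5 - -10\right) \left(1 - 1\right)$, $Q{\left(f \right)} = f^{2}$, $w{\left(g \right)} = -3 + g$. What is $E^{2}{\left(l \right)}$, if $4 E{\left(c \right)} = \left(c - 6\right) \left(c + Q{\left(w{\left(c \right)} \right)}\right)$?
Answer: $\frac{729}{4} \approx 182.25$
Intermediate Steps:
$l = 0$ ($l = \left(5 + 10\right) 0 = 15 \cdot 0 = 0$)
$E{\left(c \right)} = \frac{\left(-6 + c\right) \left(c + \left(-3 + c\right)^{2}\right)}{4}$ ($E{\left(c \right)} = \frac{\left(c - 6\right) \left(c + \left(-3 + c\right)^{2}\right)}{4} = \frac{\left(-6 + c\right) \left(c + \left(-3 + c\right)^{2}\right)}{4}$)
$E^{2}{\left(l \right)} = \left(- \frac{27}{2} - \frac{11 \cdot 0^{2}}{4} + \frac{0^{3}}{4} + \frac{39}{4} \cdot 0\right)^{2} = \left(- \frac{27}{2} - 0 + \frac{1}{4} \cdot 0 + 0\right)^{2} = \left(- \frac{27}{2} + 0 + 0 + 0\right)^{2} = \left(- \frac{27}{2}\right)^{2} = \frac{729}{4}$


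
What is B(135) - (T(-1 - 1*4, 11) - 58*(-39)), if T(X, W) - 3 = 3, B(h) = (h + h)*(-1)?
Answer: -2538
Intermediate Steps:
B(h) = -2*h (B(h) = (2*h)*(-1) = -2*h)
T(X, W) = 6 (T(X, W) = 3 + 3 = 6)
B(135) - (T(-1 - 1*4, 11) - 58*(-39)) = -2*135 - (6 - 58*(-39)) = -270 - (6 + 2262) = -270 - 1*2268 = -270 - 2268 = -2538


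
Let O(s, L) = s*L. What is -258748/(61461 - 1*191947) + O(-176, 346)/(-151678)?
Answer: 11798113650/4947963877 ≈ 2.3844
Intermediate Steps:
O(s, L) = L*s
-258748/(61461 - 1*191947) + O(-176, 346)/(-151678) = -258748/(61461 - 1*191947) + (346*(-176))/(-151678) = -258748/(61461 - 191947) - 60896*(-1/151678) = -258748/(-130486) + 30448/75839 = -258748*(-1/130486) + 30448/75839 = 129374/65243 + 30448/75839 = 11798113650/4947963877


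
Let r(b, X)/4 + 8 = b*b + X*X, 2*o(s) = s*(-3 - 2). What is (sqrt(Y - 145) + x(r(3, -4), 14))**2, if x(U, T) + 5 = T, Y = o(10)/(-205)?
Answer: -2619/41 + 108*I*sqrt(6765)/41 ≈ -63.878 + 216.66*I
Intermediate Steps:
o(s) = -5*s/2 (o(s) = (s*(-3 - 2))/2 = (s*(-5))/2 = (-5*s)/2 = -5*s/2)
Y = 5/41 (Y = -5/2*10/(-205) = -25*(-1/205) = 5/41 ≈ 0.12195)
r(b, X) = -32 + 4*X**2 + 4*b**2 (r(b, X) = -32 + 4*(b*b + X*X) = -32 + 4*(b**2 + X**2) = -32 + 4*(X**2 + b**2) = -32 + (4*X**2 + 4*b**2) = -32 + 4*X**2 + 4*b**2)
x(U, T) = -5 + T
(sqrt(Y - 145) + x(r(3, -4), 14))**2 = (sqrt(5/41 - 145) + (-5 + 14))**2 = (sqrt(-5940/41) + 9)**2 = (6*I*sqrt(6765)/41 + 9)**2 = (9 + 6*I*sqrt(6765)/41)**2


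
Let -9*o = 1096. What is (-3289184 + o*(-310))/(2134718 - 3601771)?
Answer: 29262896/13203477 ≈ 2.2163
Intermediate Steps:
o = -1096/9 (o = -1/9*1096 = -1096/9 ≈ -121.78)
(-3289184 + o*(-310))/(2134718 - 3601771) = (-3289184 - 1096/9*(-310))/(2134718 - 3601771) = (-3289184 + 339760/9)/(-1467053) = -29262896/9*(-1/1467053) = 29262896/13203477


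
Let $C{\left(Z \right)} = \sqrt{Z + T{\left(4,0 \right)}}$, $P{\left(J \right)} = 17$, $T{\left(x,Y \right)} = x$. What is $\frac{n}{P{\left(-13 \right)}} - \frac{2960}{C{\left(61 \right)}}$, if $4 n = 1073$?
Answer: $\frac{1073}{68} - \frac{592 \sqrt{65}}{13} \approx -351.36$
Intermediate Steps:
$n = \frac{1073}{4}$ ($n = \frac{1}{4} \cdot 1073 = \frac{1073}{4} \approx 268.25$)
$C{\left(Z \right)} = \sqrt{4 + Z}$ ($C{\left(Z \right)} = \sqrt{Z + 4} = \sqrt{4 + Z}$)
$\frac{n}{P{\left(-13 \right)}} - \frac{2960}{C{\left(61 \right)}} = \frac{1073}{4 \cdot 17} - \frac{2960}{\sqrt{4 + 61}} = \frac{1073}{4} \cdot \frac{1}{17} - \frac{2960}{\sqrt{65}} = \frac{1073}{68} - 2960 \frac{\sqrt{65}}{65} = \frac{1073}{68} - \frac{592 \sqrt{65}}{13}$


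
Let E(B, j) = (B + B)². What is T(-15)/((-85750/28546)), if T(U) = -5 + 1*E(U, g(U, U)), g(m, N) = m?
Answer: -364981/1225 ≈ -297.94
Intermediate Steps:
E(B, j) = 4*B² (E(B, j) = (2*B)² = 4*B²)
T(U) = -5 + 4*U² (T(U) = -5 + 1*(4*U²) = -5 + 4*U²)
T(-15)/((-85750/28546)) = (-5 + 4*(-15)²)/((-85750/28546)) = (-5 + 4*225)/((-85750*1/28546)) = (-5 + 900)/(-6125/2039) = 895*(-2039/6125) = -364981/1225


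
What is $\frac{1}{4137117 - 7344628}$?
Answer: $- \frac{1}{3207511} \approx -3.1177 \cdot 10^{-7}$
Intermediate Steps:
$\frac{1}{4137117 - 7344628} = \frac{1}{-3207511} = - \frac{1}{3207511}$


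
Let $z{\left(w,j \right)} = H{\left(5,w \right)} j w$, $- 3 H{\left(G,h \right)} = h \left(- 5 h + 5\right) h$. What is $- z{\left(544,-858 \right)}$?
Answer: $125006491484160$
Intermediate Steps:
$H{\left(G,h \right)} = - \frac{h^{2} \left(5 - 5 h\right)}{3}$ ($H{\left(G,h \right)} = - \frac{h \left(- 5 h + 5\right) h}{3} = - \frac{h \left(5 - 5 h\right) h}{3} = - \frac{h^{2} \left(5 - 5 h\right)}{3}$)
$z{\left(w,j \right)} = \frac{5 j w^{3} \left(-1 + w\right)}{3}$ ($z{\left(w,j \right)} = \frac{5 w^{2} \left(-1 + w\right)}{3} j w = \frac{5 j w^{2} \left(-1 + w\right)}{3} w = \frac{5 j w^{3} \left(-1 + w\right)}{3}$)
$- z{\left(544,-858 \right)} = - \frac{5 \left(-858\right) 544^{3} \left(-1 + 544\right)}{3} = - \frac{5 \left(-858\right) 160989184 \cdot 543}{3} = \left(-1\right) \left(-125006491484160\right) = 125006491484160$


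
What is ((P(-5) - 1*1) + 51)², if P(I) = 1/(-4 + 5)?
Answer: 2601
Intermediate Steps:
P(I) = 1 (P(I) = 1/1 = 1)
((P(-5) - 1*1) + 51)² = ((1 - 1*1) + 51)² = ((1 - 1) + 51)² = (0 + 51)² = 51² = 2601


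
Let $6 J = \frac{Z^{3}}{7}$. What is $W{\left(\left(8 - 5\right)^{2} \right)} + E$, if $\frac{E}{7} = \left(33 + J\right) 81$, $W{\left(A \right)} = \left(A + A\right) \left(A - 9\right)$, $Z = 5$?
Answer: $\frac{40797}{2} \approx 20399.0$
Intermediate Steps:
$J = \frac{125}{42}$ ($J = \frac{5^{3} \cdot \frac{1}{7}}{6} = \frac{125 \cdot \frac{1}{7}}{6} = \frac{1}{6} \cdot \frac{125}{7} = \frac{125}{42} \approx 2.9762$)
$W{\left(A \right)} = 2 A \left(-9 + A\right)$
$E = \frac{40797}{2}$ ($E = 7 \left(33 + \frac{125}{42}\right) 81 = 7 \cdot \frac{1511}{42} \cdot 81 = 7 \cdot \frac{40797}{14} = \frac{40797}{2} \approx 20399.0$)
$W{\left(\left(8 - 5\right)^{2} \right)} + E = 2 \left(8 - 5\right)^{2} \left(-9 + \left(8 - 5\right)^{2}\right) + \frac{40797}{2} = 2 \cdot 3^{2} \left(-9 + 3^{2}\right) + \frac{40797}{2} = 2 \cdot 9 \left(-9 + 9\right) + \frac{40797}{2} = 2 \cdot 9 \cdot 0 + \frac{40797}{2} = 0 + \frac{40797}{2} = \frac{40797}{2}$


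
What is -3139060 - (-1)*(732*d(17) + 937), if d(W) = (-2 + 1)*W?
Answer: -3150567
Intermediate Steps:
d(W) = -W
-3139060 - (-1)*(732*d(17) + 937) = -3139060 - (-1)*(732*(-1*17) + 937) = -3139060 - (-1)*(732*(-17) + 937) = -3139060 - (-1)*(-12444 + 937) = -3139060 - (-1)*(-11507) = -3139060 - 1*11507 = -3139060 - 11507 = -3150567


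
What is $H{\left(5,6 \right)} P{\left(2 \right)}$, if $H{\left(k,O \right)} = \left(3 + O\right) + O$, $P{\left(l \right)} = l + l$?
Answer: $60$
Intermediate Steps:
$P{\left(l \right)} = 2 l$
$H{\left(k,O \right)} = 3 + 2 O$
$H{\left(5,6 \right)} P{\left(2 \right)} = \left(3 + 2 \cdot 6\right) 2 \cdot 2 = \left(3 + 12\right) 4 = 15 \cdot 4 = 60$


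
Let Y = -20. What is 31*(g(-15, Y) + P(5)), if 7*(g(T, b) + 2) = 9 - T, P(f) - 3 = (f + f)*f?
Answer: 11811/7 ≈ 1687.3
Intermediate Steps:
P(f) = 3 + 2*f**2 (P(f) = 3 + (f + f)*f = 3 + (2*f)*f = 3 + 2*f**2)
g(T, b) = -5/7 - T/7 (g(T, b) = -2 + (9 - T)/7 = -2 + (9/7 - T/7) = -5/7 - T/7)
31*(g(-15, Y) + P(5)) = 31*((-5/7 - 1/7*(-15)) + (3 + 2*5**2)) = 31*((-5/7 + 15/7) + (3 + 2*25)) = 31*(10/7 + (3 + 50)) = 31*(10/7 + 53) = 31*(381/7) = 11811/7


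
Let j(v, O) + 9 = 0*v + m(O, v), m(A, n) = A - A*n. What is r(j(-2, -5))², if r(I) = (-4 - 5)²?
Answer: 6561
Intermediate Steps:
m(A, n) = A - A*n
j(v, O) = -9 + O*(1 - v) (j(v, O) = -9 + (0*v + O*(1 - v)) = -9 + (0 + O*(1 - v)) = -9 + O*(1 - v))
r(I) = 81 (r(I) = (-9)² = 81)
r(j(-2, -5))² = 81² = 6561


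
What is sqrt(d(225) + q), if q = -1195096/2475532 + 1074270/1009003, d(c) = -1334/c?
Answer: I*sqrt(469128791898167118476377934)/9366822054735 ≈ 2.3124*I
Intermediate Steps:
q = 363383578088/624454803649 (q = -1195096*1/2475532 + 1074270*(1/1009003) = -298774/618883 + 1074270/1009003 = 363383578088/624454803649 ≈ 0.58192)
sqrt(d(225) + q) = sqrt(-1334/225 + 363383578088/624454803649) = sqrt(-751261402997966/140502330821025) = I*sqrt(469128791898167118476377934)/9366822054735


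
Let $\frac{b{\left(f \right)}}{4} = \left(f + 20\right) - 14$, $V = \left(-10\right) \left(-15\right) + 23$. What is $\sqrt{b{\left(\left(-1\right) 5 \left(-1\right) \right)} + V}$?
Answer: $\sqrt{217} \approx 14.731$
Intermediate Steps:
$V = 173$ ($V = 150 + 23 = 173$)
$b{\left(f \right)} = 24 + 4 f$ ($b{\left(f \right)} = 4 \left(\left(f + 20\right) - 14\right) = 4 \left(\left(20 + f\right) - 14\right) = 4 \left(6 + f\right) = 24 + 4 f$)
$\sqrt{b{\left(\left(-1\right) 5 \left(-1\right) \right)} + V} = \sqrt{\left(24 + 4 \left(-1\right) 5 \left(-1\right)\right) + 173} = \sqrt{\left(24 + 4 \left(\left(-5\right) \left(-1\right)\right)\right) + 173} = \sqrt{\left(24 + 4 \cdot 5\right) + 173} = \sqrt{\left(24 + 20\right) + 173} = \sqrt{44 + 173} = \sqrt{217}$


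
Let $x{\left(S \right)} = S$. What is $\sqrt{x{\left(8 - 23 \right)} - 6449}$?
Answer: $8 i \sqrt{101} \approx 80.399 i$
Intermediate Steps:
$\sqrt{x{\left(8 - 23 \right)} - 6449} = \sqrt{\left(8 - 23\right) - 6449} = \sqrt{-15 - 6449} = \sqrt{-6464} = 8 i \sqrt{101}$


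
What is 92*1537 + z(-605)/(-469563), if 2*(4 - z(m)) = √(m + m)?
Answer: 66398086448/469563 + 11*I*√10/939126 ≈ 1.414e+5 + 3.704e-5*I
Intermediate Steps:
z(m) = 4 - √2*√m/2 (z(m) = 4 - √(m + m)/2 = 4 - √2*√m/2)
92*1537 + z(-605)/(-469563) = 92*1537 + (4 - √2*√(-605)/2)/(-469563) = 141404 + (4 - √2*11*I*√5/2)*(-1/469563) = 141404 + (4 - 11*I*√10/2)*(-1/469563) = 141404 + (-4/469563 + 11*I*√10/939126) = 66398086448/469563 + 11*I*√10/939126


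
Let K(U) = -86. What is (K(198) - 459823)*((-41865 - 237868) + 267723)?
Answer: 5523507090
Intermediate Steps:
(K(198) - 459823)*((-41865 - 237868) + 267723) = (-86 - 459823)*((-41865 - 237868) + 267723) = -459909*(-279733 + 267723) = -459909*(-12010) = 5523507090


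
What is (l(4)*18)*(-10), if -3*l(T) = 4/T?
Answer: 60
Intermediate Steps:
l(T) = -4/(3*T)
(l(4)*18)*(-10) = (-4/3/4*18)*(-10) = (-4/3*¼*18)*(-10) = -⅓*18*(-10) = -6*(-10) = 60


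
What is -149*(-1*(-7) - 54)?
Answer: 7003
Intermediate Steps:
-149*(-1*(-7) - 54) = -149*(7 - 54) = -149*(-47) = 7003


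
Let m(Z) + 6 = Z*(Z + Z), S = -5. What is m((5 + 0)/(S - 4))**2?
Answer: 190096/6561 ≈ 28.974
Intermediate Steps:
m(Z) = -6 + 2*Z**2 (m(Z) = -6 + Z*(Z + Z) = -6 + Z*(2*Z) = -6 + 2*Z**2)
m((5 + 0)/(S - 4))**2 = (-6 + 2*((5 + 0)/(-5 - 4))**2)**2 = (-6 + 2*(5/(-9))**2)**2 = (-6 + 2*(5*(-1/9))**2)**2 = (-6 + 2*(-5/9)**2)**2 = (-6 + 2*(25/81))**2 = (-6 + 50/81)**2 = (-436/81)**2 = 190096/6561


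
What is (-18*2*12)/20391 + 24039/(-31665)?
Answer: -55984281/71742335 ≈ -0.78035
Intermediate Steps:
(-18*2*12)/20391 + 24039/(-31665) = -36*12*(1/20391) + 24039*(-1/31665) = -432*1/20391 - 8013/10555 = -144/6797 - 8013/10555 = -55984281/71742335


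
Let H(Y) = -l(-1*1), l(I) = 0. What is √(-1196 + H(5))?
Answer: 2*I*√299 ≈ 34.583*I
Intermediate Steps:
H(Y) = 0 (H(Y) = -1*0 = 0)
√(-1196 + H(5)) = √(-1196 + 0) = √(-1196) = 2*I*√299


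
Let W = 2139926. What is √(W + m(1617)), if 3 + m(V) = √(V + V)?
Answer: √(2139923 + 7*√66) ≈ 1462.9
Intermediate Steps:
m(V) = -3 + √2*√V (m(V) = -3 + √(V + V) = -3 + √(2*V) = -3 + √2*√V)
√(W + m(1617)) = √(2139926 + (-3 + √2*√1617)) = √(2139926 + (-3 + √2*(7*√33))) = √(2139926 + (-3 + 7*√66)) = √(2139923 + 7*√66)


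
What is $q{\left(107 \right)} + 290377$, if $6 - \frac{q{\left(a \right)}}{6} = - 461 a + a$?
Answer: $585733$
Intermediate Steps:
$q{\left(a \right)} = 36 + 2760 a$ ($q{\left(a \right)} = 36 - 6 \left(- 461 a + a\right) = 36 - 6 \left(- 460 a\right) = 36 + 2760 a$)
$q{\left(107 \right)} + 290377 = \left(36 + 2760 \cdot 107\right) + 290377 = \left(36 + 295320\right) + 290377 = 295356 + 290377 = 585733$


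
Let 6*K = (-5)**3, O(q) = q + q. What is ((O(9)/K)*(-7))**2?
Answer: 571536/15625 ≈ 36.578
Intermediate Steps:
O(q) = 2*q
K = -125/6 (K = (1/6)*(-5)**3 = (1/6)*(-125) = -125/6 ≈ -20.833)
((O(9)/K)*(-7))**2 = (((2*9)/(-125/6))*(-7))**2 = ((18*(-6/125))*(-7))**2 = (-108/125*(-7))**2 = (756/125)**2 = 571536/15625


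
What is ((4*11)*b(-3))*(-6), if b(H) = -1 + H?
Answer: 1056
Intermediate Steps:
((4*11)*b(-3))*(-6) = ((4*11)*(-1 - 3))*(-6) = (44*(-4))*(-6) = -176*(-6) = 1056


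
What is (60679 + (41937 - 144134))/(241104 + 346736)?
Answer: -20759/293920 ≈ -0.070628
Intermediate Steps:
(60679 + (41937 - 144134))/(241104 + 346736) = (60679 - 102197)/587840 = -41518*1/587840 = -20759/293920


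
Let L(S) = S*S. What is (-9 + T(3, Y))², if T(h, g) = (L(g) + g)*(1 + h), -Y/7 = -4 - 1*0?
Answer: 10491121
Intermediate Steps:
L(S) = S²
Y = 28 (Y = -7*(-4 - 1*0) = -7*(-4 + 0) = -7*(-4) = 28)
T(h, g) = (1 + h)*(g + g²) (T(h, g) = (g² + g)*(1 + h) = (g + g²)*(1 + h) = (1 + h)*(g + g²))
(-9 + T(3, Y))² = (-9 + 28*(1 + 28 + 3 + 28*3))² = (-9 + 28*(1 + 28 + 3 + 84))² = (-9 + 28*116)² = (-9 + 3248)² = 3239² = 10491121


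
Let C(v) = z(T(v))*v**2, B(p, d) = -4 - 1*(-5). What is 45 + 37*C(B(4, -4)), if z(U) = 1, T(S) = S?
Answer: 82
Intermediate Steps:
B(p, d) = 1 (B(p, d) = -4 + 5 = 1)
C(v) = v**2 (C(v) = 1*v**2 = v**2)
45 + 37*C(B(4, -4)) = 45 + 37*1**2 = 45 + 37*1 = 45 + 37 = 82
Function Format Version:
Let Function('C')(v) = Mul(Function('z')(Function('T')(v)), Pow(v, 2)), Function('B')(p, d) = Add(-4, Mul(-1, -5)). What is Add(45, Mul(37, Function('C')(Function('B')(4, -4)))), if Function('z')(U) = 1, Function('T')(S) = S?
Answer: 82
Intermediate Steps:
Function('B')(p, d) = 1 (Function('B')(p, d) = Add(-4, 5) = 1)
Function('C')(v) = Pow(v, 2) (Function('C')(v) = Mul(1, Pow(v, 2)) = Pow(v, 2))
Add(45, Mul(37, Function('C')(Function('B')(4, -4)))) = Add(45, Mul(37, Pow(1, 2))) = Add(45, Mul(37, 1)) = Add(45, 37) = 82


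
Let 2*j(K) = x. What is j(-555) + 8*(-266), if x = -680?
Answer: -2468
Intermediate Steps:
j(K) = -340 (j(K) = (1/2)*(-680) = -340)
j(-555) + 8*(-266) = -340 + 8*(-266) = -340 - 2128 = -2468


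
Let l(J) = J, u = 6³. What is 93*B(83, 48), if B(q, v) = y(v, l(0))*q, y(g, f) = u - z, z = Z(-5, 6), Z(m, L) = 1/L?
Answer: 3332035/2 ≈ 1.6660e+6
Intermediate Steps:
z = ⅙ (z = 1/6 = ⅙ ≈ 0.16667)
u = 216
y(g, f) = 1295/6 (y(g, f) = 216 - 1*⅙ = 216 - ⅙ = 1295/6)
B(q, v) = 1295*q/6
93*B(83, 48) = 93*((1295/6)*83) = 93*(107485/6) = 3332035/2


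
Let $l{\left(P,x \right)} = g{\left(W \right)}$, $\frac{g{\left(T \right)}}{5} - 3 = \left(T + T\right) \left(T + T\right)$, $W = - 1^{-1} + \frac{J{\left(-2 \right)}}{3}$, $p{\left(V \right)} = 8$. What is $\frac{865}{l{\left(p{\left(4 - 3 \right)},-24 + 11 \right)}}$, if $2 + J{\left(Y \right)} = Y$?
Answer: $\frac{1557}{223} \approx 6.9821$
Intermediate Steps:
$J{\left(Y \right)} = -2 + Y$
$W = - \frac{7}{3}$ ($W = - 1^{-1} + \frac{-2 - 2}{3} = \left(-1\right) 1 - \frac{4}{3} = -1 - \frac{4}{3} = - \frac{7}{3} \approx -2.3333$)
$g{\left(T \right)} = 15 + 20 T^{2}$ ($g{\left(T \right)} = 15 + 5 \left(T + T\right) \left(T + T\right) = 15 + 5 \cdot 2 T 2 T = 15 + 5 \cdot 4 T^{2} = 15 + 20 T^{2}$)
$l{\left(P,x \right)} = \frac{1115}{9}$ ($l{\left(P,x \right)} = 15 + 20 \left(- \frac{7}{3}\right)^{2} = 15 + 20 \cdot \frac{49}{9} = 15 + \frac{980}{9} = \frac{1115}{9}$)
$\frac{865}{l{\left(p{\left(4 - 3 \right)},-24 + 11 \right)}} = \frac{865}{\frac{1115}{9}} = 865 \cdot \frac{9}{1115} = \frac{1557}{223}$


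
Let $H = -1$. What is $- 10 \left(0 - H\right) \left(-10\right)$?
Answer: $100$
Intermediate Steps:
$- 10 \left(0 - H\right) \left(-10\right) = - 10 \left(0 - -1\right) \left(-10\right) = - 10 \left(0 + 1\right) \left(-10\right) = \left(-10\right) 1 \left(-10\right) = \left(-10\right) \left(-10\right) = 100$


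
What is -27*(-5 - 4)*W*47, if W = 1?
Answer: 11421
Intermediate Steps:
-27*(-5 - 4)*W*47 = -27*(-5 - 4)*47 = -(-243)*47 = -27*(-9)*47 = 243*47 = 11421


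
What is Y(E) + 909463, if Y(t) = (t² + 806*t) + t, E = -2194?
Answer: 3952541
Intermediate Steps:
Y(t) = t² + 807*t
Y(E) + 909463 = -2194*(807 - 2194) + 909463 = -2194*(-1387) + 909463 = 3043078 + 909463 = 3952541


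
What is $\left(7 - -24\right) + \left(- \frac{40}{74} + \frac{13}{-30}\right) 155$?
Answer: $- \frac{26629}{222} \approx -119.95$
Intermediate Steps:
$\left(7 - -24\right) + \left(- \frac{40}{74} + \frac{13}{-30}\right) 155 = \left(7 + 24\right) + \left(\left(-40\right) \frac{1}{74} + 13 \left(- \frac{1}{30}\right)\right) 155 = 31 + \left(- \frac{20}{37} - \frac{13}{30}\right) 155 = 31 - \frac{33511}{222} = - \frac{26629}{222}$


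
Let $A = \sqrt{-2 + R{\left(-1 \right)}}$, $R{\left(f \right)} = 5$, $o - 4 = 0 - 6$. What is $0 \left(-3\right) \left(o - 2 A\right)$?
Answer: $0$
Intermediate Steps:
$o = -2$ ($o = 4 + \left(0 - 6\right) = 4 - 6 = -2$)
$A = \sqrt{3}$ ($A = \sqrt{-2 + 5} = \sqrt{3} \approx 1.732$)
$0 \left(-3\right) \left(o - 2 A\right) = 0 \left(-3\right) \left(-2 - 2 \sqrt{3}\right) = 0 \left(-2 - 2 \sqrt{3}\right) = 0$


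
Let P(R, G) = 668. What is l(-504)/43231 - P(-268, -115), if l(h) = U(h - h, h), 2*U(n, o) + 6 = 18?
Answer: -28878302/43231 ≈ -668.00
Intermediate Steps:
U(n, o) = 6 (U(n, o) = -3 + (1/2)*18 = -3 + 9 = 6)
l(h) = 6
l(-504)/43231 - P(-268, -115) = 6/43231 - 1*668 = 6*(1/43231) - 668 = 6/43231 - 668 = -28878302/43231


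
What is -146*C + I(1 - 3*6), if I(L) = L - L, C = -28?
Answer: 4088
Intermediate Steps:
I(L) = 0
-146*C + I(1 - 3*6) = -146*(-28) + 0 = 4088 + 0 = 4088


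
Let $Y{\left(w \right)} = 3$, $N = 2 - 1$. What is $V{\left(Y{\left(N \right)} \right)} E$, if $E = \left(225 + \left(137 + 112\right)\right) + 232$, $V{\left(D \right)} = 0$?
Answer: $0$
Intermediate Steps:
$N = 1$
$E = 706$ ($E = \left(225 + 249\right) + 232 = 474 + 232 = 706$)
$V{\left(Y{\left(N \right)} \right)} E = 0 \cdot 706 = 0$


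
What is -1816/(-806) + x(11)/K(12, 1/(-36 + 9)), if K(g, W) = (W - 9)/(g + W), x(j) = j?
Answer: -1210307/98332 ≈ -12.308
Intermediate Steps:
K(g, W) = (-9 + W)/(W + g)
-1816/(-806) + x(11)/K(12, 1/(-36 + 9)) = -1816/(-806) + 11/(((-9 + 1/(-36 + 9))/(1/(-36 + 9) + 12))) = -1816*(-1/806) + 11/(((-9 + 1/(-27))/(1/(-27) + 12))) = 908/403 + 11/(((-9 - 1/27)/(-1/27 + 12))) = 908/403 + 11/((-244/27/(323/27))) = 908/403 + 11/(((27/323)*(-244/27))) = 908/403 + 11/(-244/323) = 908/403 + 11*(-323/244) = 908/403 - 3553/244 = -1210307/98332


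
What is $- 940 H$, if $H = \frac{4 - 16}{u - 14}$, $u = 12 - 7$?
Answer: $- \frac{3760}{3} \approx -1253.3$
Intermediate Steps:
$u = 5$
$H = \frac{4}{3}$ ($H = \frac{4 - 16}{5 - 14} = - \frac{12}{-9} = \left(-12\right) \left(- \frac{1}{9}\right) = \frac{4}{3} \approx 1.3333$)
$- 940 H = \left(-940\right) \frac{4}{3} = - \frac{3760}{3}$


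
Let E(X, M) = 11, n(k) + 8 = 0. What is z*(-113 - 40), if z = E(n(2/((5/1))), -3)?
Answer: -1683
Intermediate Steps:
n(k) = -8 (n(k) = -8 + 0 = -8)
z = 11
z*(-113 - 40) = 11*(-113 - 40) = 11*(-153) = -1683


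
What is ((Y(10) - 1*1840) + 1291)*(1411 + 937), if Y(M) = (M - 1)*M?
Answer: -1077732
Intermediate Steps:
Y(M) = M*(-1 + M) (Y(M) = (-1 + M)*M = M*(-1 + M))
((Y(10) - 1*1840) + 1291)*(1411 + 937) = ((10*(-1 + 10) - 1*1840) + 1291)*(1411 + 937) = ((10*9 - 1840) + 1291)*2348 = ((90 - 1840) + 1291)*2348 = (-1750 + 1291)*2348 = -459*2348 = -1077732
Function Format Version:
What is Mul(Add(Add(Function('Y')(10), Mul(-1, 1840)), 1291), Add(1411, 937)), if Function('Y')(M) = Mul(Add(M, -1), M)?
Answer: -1077732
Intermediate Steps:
Function('Y')(M) = Mul(M, Add(-1, M)) (Function('Y')(M) = Mul(Add(-1, M), M) = Mul(M, Add(-1, M)))
Mul(Add(Add(Function('Y')(10), Mul(-1, 1840)), 1291), Add(1411, 937)) = Mul(Add(Add(Mul(10, Add(-1, 10)), Mul(-1, 1840)), 1291), Add(1411, 937)) = Mul(Add(Add(Mul(10, 9), -1840), 1291), 2348) = Mul(Add(Add(90, -1840), 1291), 2348) = Mul(Add(-1750, 1291), 2348) = Mul(-459, 2348) = -1077732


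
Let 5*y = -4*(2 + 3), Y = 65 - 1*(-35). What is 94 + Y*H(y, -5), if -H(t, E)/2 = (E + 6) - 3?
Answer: 494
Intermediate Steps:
Y = 100 (Y = 65 + 35 = 100)
y = -4 (y = (-4*(2 + 3))/5 = (-4*5)/5 = (⅕)*(-20) = -4)
H(t, E) = -6 - 2*E (H(t, E) = -2*((E + 6) - 3) = -2*((6 + E) - 3) = -2*(3 + E) = -6 - 2*E)
94 + Y*H(y, -5) = 94 + 100*(-6 - 2*(-5)) = 94 + 100*(-6 + 10) = 94 + 100*4 = 94 + 400 = 494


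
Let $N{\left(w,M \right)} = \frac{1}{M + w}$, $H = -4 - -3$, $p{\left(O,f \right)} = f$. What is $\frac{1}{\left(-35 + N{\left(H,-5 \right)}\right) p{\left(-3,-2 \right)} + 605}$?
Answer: $\frac{3}{2026} \approx 0.0014808$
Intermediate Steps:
$H = -1$ ($H = -4 + 3 = -1$)
$\frac{1}{\left(-35 + N{\left(H,-5 \right)}\right) p{\left(-3,-2 \right)} + 605} = \frac{1}{\left(-35 + \frac{1}{-5 - 1}\right) \left(-2\right) + 605} = \frac{1}{\left(-35 + \frac{1}{-6}\right) \left(-2\right) + 605} = \frac{1}{\left(-35 - \frac{1}{6}\right) \left(-2\right) + 605} = \frac{1}{\left(- \frac{211}{6}\right) \left(-2\right) + 605} = \frac{1}{\frac{211}{3} + 605} = \frac{1}{\frac{2026}{3}} = \frac{3}{2026}$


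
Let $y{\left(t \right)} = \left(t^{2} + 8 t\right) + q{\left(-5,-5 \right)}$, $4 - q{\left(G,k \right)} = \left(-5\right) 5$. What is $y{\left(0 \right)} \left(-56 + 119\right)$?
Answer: $1827$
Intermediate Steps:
$q{\left(G,k \right)} = 29$ ($q{\left(G,k \right)} = 4 - \left(-5\right) 5 = 4 - -25 = 4 + 25 = 29$)
$y{\left(t \right)} = 29 + t^{2} + 8 t$ ($y{\left(t \right)} = \left(t^{2} + 8 t\right) + 29 = 29 + t^{2} + 8 t$)
$y{\left(0 \right)} \left(-56 + 119\right) = \left(29 + 0^{2} + 8 \cdot 0\right) \left(-56 + 119\right) = \left(29 + 0 + 0\right) 63 = 29 \cdot 63 = 1827$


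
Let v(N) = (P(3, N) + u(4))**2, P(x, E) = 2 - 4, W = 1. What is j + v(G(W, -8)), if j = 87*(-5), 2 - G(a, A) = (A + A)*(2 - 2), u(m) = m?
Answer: -431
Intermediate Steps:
P(x, E) = -2
G(a, A) = 2 (G(a, A) = 2 - (A + A)*(2 - 2) = 2 - 2*A*0 = 2 - 1*0 = 2 + 0 = 2)
j = -435
v(N) = 4 (v(N) = (-2 + 4)**2 = 2**2 = 4)
j + v(G(W, -8)) = -435 + 4 = -431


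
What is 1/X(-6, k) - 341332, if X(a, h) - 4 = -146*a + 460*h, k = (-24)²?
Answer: -90739698879/265840 ≈ -3.4133e+5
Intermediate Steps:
k = 576
X(a, h) = 4 - 146*a + 460*h (X(a, h) = 4 + (-146*a + 460*h) = 4 - 146*a + 460*h)
1/X(-6, k) - 341332 = 1/(4 - 146*(-6) + 460*576) - 341332 = 1/(4 + 876 + 264960) - 341332 = 1/265840 - 341332 = -90739698879/265840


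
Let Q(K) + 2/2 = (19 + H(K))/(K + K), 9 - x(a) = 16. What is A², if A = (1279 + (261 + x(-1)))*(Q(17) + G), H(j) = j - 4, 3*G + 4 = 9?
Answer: 1755777604/289 ≈ 6.0754e+6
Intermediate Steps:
G = 5/3 (G = -4/3 + (⅓)*9 = -4/3 + 3 = 5/3 ≈ 1.6667)
x(a) = -7 (x(a) = 9 - 1*16 = 9 - 16 = -7)
H(j) = -4 + j
Q(K) = -1 + (15 + K)/(2*K) (Q(K) = -1 + (19 + (-4 + K))/(K + K) = -1 + (15 + K)/((2*K)) = -1 + (15 + K)*(1/(2*K)) = -1 + (15 + K)/(2*K))
A = 41902/17 (A = (1279 + (261 - 7))*((½)*(15 - 1*17)/17 + 5/3) = (1279 + 254)*((½)*(1/17)*(15 - 17) + 5/3) = 1533*((½)*(1/17)*(-2) + 5/3) = 1533*(-1/17 + 5/3) = 1533*(82/51) = 41902/17 ≈ 2464.8)
A² = (41902/17)² = 1755777604/289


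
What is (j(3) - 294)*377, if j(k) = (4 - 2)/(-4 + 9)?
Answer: -553436/5 ≈ -1.1069e+5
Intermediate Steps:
j(k) = 2/5
(j(3) - 294)*377 = (2/5 - 294)*377 = -1468/5*377 = -553436/5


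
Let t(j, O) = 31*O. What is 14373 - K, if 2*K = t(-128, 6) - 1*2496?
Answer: 15528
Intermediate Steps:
K = -1155 (K = (31*6 - 1*2496)/2 = (186 - 2496)/2 = (1/2)*(-2310) = -1155)
14373 - K = 14373 - 1*(-1155) = 14373 + 1155 = 15528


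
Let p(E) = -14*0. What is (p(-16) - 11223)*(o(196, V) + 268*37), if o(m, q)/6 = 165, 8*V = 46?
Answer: -122398038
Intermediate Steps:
V = 23/4 (V = (⅛)*46 = 23/4 ≈ 5.7500)
o(m, q) = 990 (o(m, q) = 6*165 = 990)
p(E) = 0
(p(-16) - 11223)*(o(196, V) + 268*37) = (0 - 11223)*(990 + 268*37) = -11223*(990 + 9916) = -11223*10906 = -122398038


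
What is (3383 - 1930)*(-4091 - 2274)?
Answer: -9248345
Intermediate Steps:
(3383 - 1930)*(-4091 - 2274) = 1453*(-6365) = -9248345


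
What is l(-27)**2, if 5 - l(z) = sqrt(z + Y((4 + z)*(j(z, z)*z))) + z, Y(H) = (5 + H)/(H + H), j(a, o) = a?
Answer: 16725080/16767 - 128*I*sqrt(2554886)/621 ≈ 997.5 - 329.46*I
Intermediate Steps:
Y(H) = (5 + H)/(2*H) (Y(H) = (5 + H)/((2*H)) = (5 + H)*(1/(2*H)) = (5 + H)/(2*H))
l(z) = 5 - z - sqrt(z + (5 + z**2*(4 + z))/(2*z**2*(4 + z))) (l(z) = 5 - (sqrt(z + (5 + (4 + z)*(z*z))/(2*(((4 + z)*(z*z))))) + z) = 5 - (sqrt(z + (5 + (4 + z)*z**2)/(2*(((4 + z)*z**2)))) + z) = 5 - (sqrt(z + (5 + z**2*(4 + z))/(2*((z**2*(4 + z))))) + z) = 5 - (sqrt(z + (1/(z**2*(4 + z)))*(5 + z**2*(4 + z))/2) + z) = 5 - (sqrt(z + (5 + z**2*(4 + z))/(2*z**2*(4 + z))) + z) = 5 - (z + sqrt(z + (5 + z**2*(4 + z))/(2*z**2*(4 + z)))) = 5 + (-z - sqrt(z + (5 + z**2*(4 + z))/(2*z**2*(4 + z)))) = 5 - z - sqrt(z + (5 + z**2*(4 + z))/(2*z**2*(4 + z))))
l(-27)**2 = (5 - 1*(-27) - sqrt(2 + 4*(-27) + 10/((-27)**2*(4 - 27)))/2)**2 = (5 + 27 - sqrt(2 - 108 + 10*(1/729)/(-23))/2)**2 = (5 + 27 - sqrt(2 - 108 + 10*(1/729)*(-1/23))/2)**2 = (5 + 27 - sqrt(2 - 108 - 10/16767)/2)**2 = (5 + 27 - 2*I*sqrt(2554886)/621)**2 = (32 - 2*I*sqrt(2554886)/621)**2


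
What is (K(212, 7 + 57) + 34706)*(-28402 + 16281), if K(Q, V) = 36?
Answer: -421107782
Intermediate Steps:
(K(212, 7 + 57) + 34706)*(-28402 + 16281) = (36 + 34706)*(-28402 + 16281) = 34742*(-12121) = -421107782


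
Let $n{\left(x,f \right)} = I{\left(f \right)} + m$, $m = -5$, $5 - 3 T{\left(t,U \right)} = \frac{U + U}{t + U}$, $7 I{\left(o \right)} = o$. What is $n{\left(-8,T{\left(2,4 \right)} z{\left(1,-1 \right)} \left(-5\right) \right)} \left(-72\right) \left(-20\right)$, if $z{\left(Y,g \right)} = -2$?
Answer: $- \frac{32800}{7} \approx -4685.7$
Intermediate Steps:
$I{\left(o \right)} = \frac{o}{7}$
$T{\left(t,U \right)} = \frac{5}{3} - \frac{2 U}{3 \left(U + t\right)}$ ($T{\left(t,U \right)} = \frac{5}{3} - \frac{\left(U + U\right) \frac{1}{t + U}}{3} = \frac{5}{3} - \frac{2 U \frac{1}{U + t}}{3} = \frac{5}{3} - \frac{2 U}{3 \left(U + t\right)}$)
$n{\left(x,f \right)} = -5 + \frac{f}{7}$ ($n{\left(x,f \right)} = \frac{f}{7} - 5 = -5 + \frac{f}{7}$)
$n{\left(-8,T{\left(2,4 \right)} z{\left(1,-1 \right)} \left(-5\right) \right)} \left(-72\right) \left(-20\right) = \left(-5 + \frac{\frac{4 + \frac{5}{3} \cdot 2}{4 + 2} \left(-2\right) \left(-5\right)}{7}\right) \left(-72\right) \left(-20\right) = \left(-5 + \frac{\frac{4 + \frac{10}{3}}{6} \left(-2\right) \left(-5\right)}{7}\right) \left(-72\right) \left(-20\right) = \left(-5 + \frac{\frac{1}{6} \cdot \frac{22}{3} \left(-2\right) \left(-5\right)}{7}\right) \left(-72\right) \left(-20\right) = \left(-5 + \frac{\frac{11}{9} \left(-2\right) \left(-5\right)}{7}\right) \left(-72\right) \left(-20\right) = \left(-5 + \frac{\left(- \frac{22}{9}\right) \left(-5\right)}{7}\right) \left(-72\right) \left(-20\right) = \left(-5 + \frac{1}{7} \cdot \frac{110}{9}\right) \left(-72\right) \left(-20\right) = \left(-5 + \frac{110}{63}\right) \left(-72\right) \left(-20\right) = \left(- \frac{205}{63}\right) \left(-72\right) \left(-20\right) = \frac{1640}{7} \left(-20\right) = - \frac{32800}{7}$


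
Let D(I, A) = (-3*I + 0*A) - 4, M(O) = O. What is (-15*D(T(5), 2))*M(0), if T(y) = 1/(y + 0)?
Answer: 0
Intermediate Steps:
T(y) = 1/y
D(I, A) = -4 - 3*I (D(I, A) = (-3*I + 0) - 4 = -3*I - 4 = -4 - 3*I)
(-15*D(T(5), 2))*M(0) = -15*(-4 - 3/5)*0 = -15*(-4 - 3*⅕)*0 = -15*(-4 - ⅗)*0 = -15*(-23/5)*0 = 69*0 = 0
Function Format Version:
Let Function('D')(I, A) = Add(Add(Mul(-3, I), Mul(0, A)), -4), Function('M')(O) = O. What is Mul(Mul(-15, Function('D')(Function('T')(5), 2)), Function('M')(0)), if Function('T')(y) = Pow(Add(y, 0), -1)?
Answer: 0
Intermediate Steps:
Function('T')(y) = Pow(y, -1)
Function('D')(I, A) = Add(-4, Mul(-3, I)) (Function('D')(I, A) = Add(Add(Mul(-3, I), 0), -4) = Add(Mul(-3, I), -4) = Add(-4, Mul(-3, I)))
Mul(Mul(-15, Function('D')(Function('T')(5), 2)), Function('M')(0)) = Mul(Mul(-15, Add(-4, Mul(-3, Pow(5, -1)))), 0) = Mul(Mul(-15, Add(-4, Mul(-3, Rational(1, 5)))), 0) = Mul(Mul(-15, Add(-4, Rational(-3, 5))), 0) = Mul(Mul(-15, Rational(-23, 5)), 0) = Mul(69, 0) = 0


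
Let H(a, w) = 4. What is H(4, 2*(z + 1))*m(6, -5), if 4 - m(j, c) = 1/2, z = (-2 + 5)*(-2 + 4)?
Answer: 14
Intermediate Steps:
z = 6 (z = 3*2 = 6)
m(j, c) = 7/2 (m(j, c) = 4 - 1/2 = 7/2)
H(4, 2*(z + 1))*m(6, -5) = 4*(7/2) = 14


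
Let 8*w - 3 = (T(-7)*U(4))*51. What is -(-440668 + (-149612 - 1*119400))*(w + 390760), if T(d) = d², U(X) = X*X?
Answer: 280861803570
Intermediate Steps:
U(X) = X²
w = 39987/8 (w = 3/8 + (((-7)²*4²)*51)/8 = 3/8 + ((49*16)*51)/8 = 3/8 + (784*51)/8 = 3/8 + (⅛)*39984 = 3/8 + 4998 = 39987/8 ≈ 4998.4)
-(-440668 + (-149612 - 1*119400))*(w + 390760) = -(-440668 + (-149612 - 1*119400))*(39987/8 + 390760) = -(-440668 + (-149612 - 119400))*3166067/8 = -(-440668 - 269012)*3166067/8 = -(-709680)*3166067/8 = -1*(-280861803570) = 280861803570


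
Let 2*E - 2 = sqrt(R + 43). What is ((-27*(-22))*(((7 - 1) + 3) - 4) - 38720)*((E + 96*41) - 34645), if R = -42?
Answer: 1097793125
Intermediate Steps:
E = 3/2 (E = 1 + sqrt(-42 + 43)/2 = 1 + sqrt(1)/2 = 1 + (1/2)*1 = 1 + 1/2 = 3/2 ≈ 1.5000)
((-27*(-22))*(((7 - 1) + 3) - 4) - 38720)*((E + 96*41) - 34645) = ((-27*(-22))*(((7 - 1) + 3) - 4) - 38720)*((3/2 + 96*41) - 34645) = (594*((6 + 3) - 4) - 38720)*((3/2 + 3936) - 34645) = (594*(9 - 4) - 38720)*(7875/2 - 34645) = (594*5 - 38720)*(-61415/2) = (2970 - 38720)*(-61415/2) = -35750*(-61415/2) = 1097793125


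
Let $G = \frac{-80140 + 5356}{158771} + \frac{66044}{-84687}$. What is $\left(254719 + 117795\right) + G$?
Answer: $\frac{5008746702333446}{13445839677} \approx 3.7251 \cdot 10^{5}$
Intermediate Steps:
$G = - \frac{16819104532}{13445839677}$ ($G = \left(-74784\right) \frac{1}{158771} + 66044 \left(- \frac{1}{84687}\right) = - \frac{74784}{158771} - \frac{66044}{84687} = - \frac{16819104532}{13445839677} \approx -1.2509$)
$\left(254719 + 117795\right) + G = \left(254719 + 117795\right) - \frac{16819104532}{13445839677} = 372514 - \frac{16819104532}{13445839677} = \frac{5008746702333446}{13445839677}$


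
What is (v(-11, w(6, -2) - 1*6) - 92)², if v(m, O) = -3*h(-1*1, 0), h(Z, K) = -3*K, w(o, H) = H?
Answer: 8464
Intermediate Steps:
v(m, O) = 0 (v(m, O) = -(-9)*0 = -3*0 = 0)
(v(-11, w(6, -2) - 1*6) - 92)² = (0 - 92)² = (-92)² = 8464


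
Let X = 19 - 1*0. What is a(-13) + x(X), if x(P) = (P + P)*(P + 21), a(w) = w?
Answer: 1507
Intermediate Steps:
X = 19 (X = 19 + 0 = 19)
x(P) = 2*P*(21 + P) (x(P) = (2*P)*(21 + P) = 2*P*(21 + P))
a(-13) + x(X) = -13 + 2*19*(21 + 19) = -13 + 2*19*40 = -13 + 1520 = 1507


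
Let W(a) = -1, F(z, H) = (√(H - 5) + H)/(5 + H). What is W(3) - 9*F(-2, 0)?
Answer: -1 - 9*I*√5/5 ≈ -1.0 - 4.0249*I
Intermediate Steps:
F(z, H) = (H + √(-5 + H))/(5 + H) (F(z, H) = (√(-5 + H) + H)/(5 + H) = (H + √(-5 + H))/(5 + H))
W(3) - 9*F(-2, 0) = -1 - 9*(0 + √(-5 + 0))/(5 + 0) = -1 - 9*(0 + √(-5))/5 = -1 - 9*(0 + I*√5)/5 = -1 - 9*I*√5/5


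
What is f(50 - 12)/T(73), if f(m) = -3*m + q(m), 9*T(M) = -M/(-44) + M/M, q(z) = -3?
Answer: -396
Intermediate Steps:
T(M) = 1/9 + M/396 (T(M) = (-M/(-44) + M/M)/9 = (-M*(-1/44) + 1)/9 = (M/44 + 1)/9 = (1 + M/44)/9 = 1/9 + M/396)
f(m) = -3 - 3*m (f(m) = -3*m - 3 = -3 - 3*m)
f(50 - 12)/T(73) = (-3 - 3*(50 - 12))/(1/9 + (1/396)*73) = (-3 - 3*38)/(1/9 + 73/396) = (-3 - 114)/(13/44) = -117*44/13 = -396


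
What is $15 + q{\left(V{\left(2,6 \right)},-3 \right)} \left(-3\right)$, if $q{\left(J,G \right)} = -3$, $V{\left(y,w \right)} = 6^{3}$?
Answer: $24$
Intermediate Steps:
$V{\left(y,w \right)} = 216$
$15 + q{\left(V{\left(2,6 \right)},-3 \right)} \left(-3\right) = 15 - -9 = 15 + 9 = 24$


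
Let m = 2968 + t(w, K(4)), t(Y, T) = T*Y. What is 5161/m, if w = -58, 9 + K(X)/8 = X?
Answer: 5161/5288 ≈ 0.97598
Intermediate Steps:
K(X) = -72 + 8*X
m = 5288 (m = 2968 + (-72 + 8*4)*(-58) = 2968 + (-72 + 32)*(-58) = 2968 - 40*(-58) = 2968 + 2320 = 5288)
5161/m = 5161/5288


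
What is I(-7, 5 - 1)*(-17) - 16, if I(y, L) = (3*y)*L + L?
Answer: 1344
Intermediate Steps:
I(y, L) = L + 3*L*y (I(y, L) = 3*L*y + L = L + 3*L*y)
I(-7, 5 - 1)*(-17) - 16 = ((5 - 1)*(1 + 3*(-7)))*(-17) - 16 = (4*(1 - 21))*(-17) - 16 = (4*(-20))*(-17) - 16 = -80*(-17) - 16 = 1360 - 16 = 1344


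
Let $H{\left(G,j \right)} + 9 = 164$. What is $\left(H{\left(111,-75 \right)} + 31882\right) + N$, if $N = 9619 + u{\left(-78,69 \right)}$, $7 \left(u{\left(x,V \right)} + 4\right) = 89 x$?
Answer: $\frac{284622}{7} \approx 40660.0$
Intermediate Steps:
$H{\left(G,j \right)} = 155$ ($H{\left(G,j \right)} = -9 + 164 = 155$)
$u{\left(x,V \right)} = -4 + \frac{89 x}{7}$
$N = \frac{60363}{7}$ ($N = 9619 + \left(-4 + \frac{89}{7} \left(-78\right)\right) = 9619 - \frac{6970}{7} = \frac{60363}{7} \approx 8623.3$)
$\left(H{\left(111,-75 \right)} + 31882\right) + N = \left(155 + 31882\right) + \frac{60363}{7} = 32037 + \frac{60363}{7} = \frac{284622}{7}$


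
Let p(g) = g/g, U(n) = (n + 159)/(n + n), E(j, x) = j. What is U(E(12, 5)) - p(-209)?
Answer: 49/8 ≈ 6.1250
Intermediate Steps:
U(n) = (159 + n)/(2*n) (U(n) = (159 + n)/((2*n)) = (159 + n)*(1/(2*n)) = (159 + n)/(2*n))
p(g) = 1
U(E(12, 5)) - p(-209) = (1/2)*(159 + 12)/12 - 1*1 = (1/2)*(1/12)*171 - 1 = 57/8 - 1 = 49/8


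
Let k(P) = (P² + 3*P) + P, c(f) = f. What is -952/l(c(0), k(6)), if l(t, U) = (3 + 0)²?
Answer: -952/9 ≈ -105.78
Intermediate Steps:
k(P) = P² + 4*P
l(t, U) = 9 (l(t, U) = 3² = 9)
-952/l(c(0), k(6)) = -952/9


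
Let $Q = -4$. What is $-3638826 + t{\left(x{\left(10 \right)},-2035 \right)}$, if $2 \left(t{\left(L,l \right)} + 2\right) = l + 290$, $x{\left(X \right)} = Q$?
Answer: $- \frac{7279401}{2} \approx -3.6397 \cdot 10^{6}$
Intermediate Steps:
$x{\left(X \right)} = -4$
$t{\left(L,l \right)} = 143 + \frac{l}{2}$ ($t{\left(L,l \right)} = -2 + \frac{l + 290}{2} = -2 + \frac{290 + l}{2} = -2 + \left(145 + \frac{l}{2}\right) = 143 + \frac{l}{2}$)
$-3638826 + t{\left(x{\left(10 \right)},-2035 \right)} = -3638826 + \left(143 + \frac{1}{2} \left(-2035\right)\right) = -3638826 + \left(143 - \frac{2035}{2}\right) = -3638826 - \frac{1749}{2} = - \frac{7279401}{2}$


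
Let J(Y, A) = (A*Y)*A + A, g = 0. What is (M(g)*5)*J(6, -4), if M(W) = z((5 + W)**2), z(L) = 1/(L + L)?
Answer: 46/5 ≈ 9.2000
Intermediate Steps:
J(Y, A) = A + Y*A**2 (J(Y, A) = Y*A**2 + A = A + Y*A**2)
z(L) = 1/(2*L)
M(W) = 1/(2*(5 + W)**2) (M(W) = 1/(2*((5 + W)**2)) = 1/(2*(5 + W)**2))
(M(g)*5)*J(6, -4) = ((1/(2*(5 + 0)**2))*5)*(-4*(1 - 4*6)) = (((1/2)/5**2)*5)*(-4*(1 - 24)) = (((1/2)*(1/25))*5)*(-4*(-23)) = ((1/50)*5)*92 = (1/10)*92 = 46/5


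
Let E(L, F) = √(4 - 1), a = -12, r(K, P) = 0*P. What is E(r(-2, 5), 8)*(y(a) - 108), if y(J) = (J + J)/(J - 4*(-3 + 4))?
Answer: -213*√3/2 ≈ -184.46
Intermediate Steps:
r(K, P) = 0
y(J) = 2*J/(-4 + J) (y(J) = (2*J)/(J - 4*1) = (2*J)/(J - 4) = (2*J)/(-4 + J) = 2*J/(-4 + J))
E(L, F) = √3
E(r(-2, 5), 8)*(y(a) - 108) = √3*(2*(-12)/(-4 - 12) - 108) = √3*(2*(-12)/(-16) - 108) = √3*(2*(-12)*(-1/16) - 108) = √3*(3/2 - 108) = √3*(-213/2) = -213*√3/2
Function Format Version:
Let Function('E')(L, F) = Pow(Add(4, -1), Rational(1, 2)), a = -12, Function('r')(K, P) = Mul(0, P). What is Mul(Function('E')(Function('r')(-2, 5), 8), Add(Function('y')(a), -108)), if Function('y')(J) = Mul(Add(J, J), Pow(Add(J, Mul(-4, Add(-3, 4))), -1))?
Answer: Mul(Rational(-213, 2), Pow(3, Rational(1, 2))) ≈ -184.46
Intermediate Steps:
Function('r')(K, P) = 0
Function('y')(J) = Mul(2, J, Pow(Add(-4, J), -1)) (Function('y')(J) = Mul(Mul(2, J), Pow(Add(J, Mul(-4, 1)), -1)) = Mul(Mul(2, J), Pow(Add(J, -4), -1)) = Mul(Mul(2, J), Pow(Add(-4, J), -1)) = Mul(2, J, Pow(Add(-4, J), -1)))
Function('E')(L, F) = Pow(3, Rational(1, 2))
Mul(Function('E')(Function('r')(-2, 5), 8), Add(Function('y')(a), -108)) = Mul(Pow(3, Rational(1, 2)), Add(Mul(2, -12, Pow(Add(-4, -12), -1)), -108)) = Mul(Pow(3, Rational(1, 2)), Add(Mul(2, -12, Pow(-16, -1)), -108)) = Mul(Pow(3, Rational(1, 2)), Add(Mul(2, -12, Rational(-1, 16)), -108)) = Mul(Pow(3, Rational(1, 2)), Add(Rational(3, 2), -108)) = Mul(Pow(3, Rational(1, 2)), Rational(-213, 2)) = Mul(Rational(-213, 2), Pow(3, Rational(1, 2)))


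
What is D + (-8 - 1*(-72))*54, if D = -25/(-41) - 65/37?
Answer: 5241012/1517 ≈ 3454.9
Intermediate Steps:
D = -1740/1517 (D = -25*(-1/41) - 65*1/37 = 25/41 - 65/37 = -1740/1517 ≈ -1.1470)
D + (-8 - 1*(-72))*54 = -1740/1517 + (-8 - 1*(-72))*54 = -1740/1517 + (-8 + 72)*54 = -1740/1517 + 64*54 = -1740/1517 + 3456 = 5241012/1517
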